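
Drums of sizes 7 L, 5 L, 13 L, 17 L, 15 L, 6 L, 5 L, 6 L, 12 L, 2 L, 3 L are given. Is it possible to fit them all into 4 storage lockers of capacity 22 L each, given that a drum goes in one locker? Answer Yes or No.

Total = 91 L; ⌈91/22⌉ = 5.
At least 5 storage lockers are required, but only 4 are allowed.

No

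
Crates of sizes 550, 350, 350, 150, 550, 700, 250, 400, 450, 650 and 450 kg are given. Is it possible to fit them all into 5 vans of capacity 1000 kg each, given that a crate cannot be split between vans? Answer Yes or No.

A valid assignment using 5 vans:
  van 1: 700 + 250 = 950
  van 2: 650 + 350 = 1000
  van 3: 550 + 450 = 1000
  van 4: 550 + 450 = 1000
  van 5: 400 + 350 + 150 = 900
Every load is within 1000 kg, so 5 vans suffice.

Yes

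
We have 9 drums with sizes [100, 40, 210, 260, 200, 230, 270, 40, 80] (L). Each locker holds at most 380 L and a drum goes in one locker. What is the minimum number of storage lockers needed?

Total = 270 + 260 + 230 + 210 + 200 + 100 + 80 + 40 + 40 = 1430 L.
Lower bound: ⌈1430/380⌉ = 4 storage lockers.
Also, 5 drums each exceed 190 L, and no two of those can share a locker, so at least 5 storage lockers are needed.
A packing using 5 storage lockers:
  locker 1: 270 + 100 = 370
  locker 2: 260 + 80 + 40 = 380
  locker 3: 230 + 40 = 270
  locker 4: 210 = 210
  locker 5: 200 = 200
This matches the lower bound, so 5 is optimal.

5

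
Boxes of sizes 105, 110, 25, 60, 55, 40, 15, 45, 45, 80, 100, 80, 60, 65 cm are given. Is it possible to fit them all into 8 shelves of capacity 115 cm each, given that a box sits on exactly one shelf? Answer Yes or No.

No

Total = 885 cm; ⌈885/115⌉ = 8.
The bound of 8 does not rule out 8, but exhaustive search shows no assignment into 8 shelves of capacity 115 cm exists — the minimum is 9.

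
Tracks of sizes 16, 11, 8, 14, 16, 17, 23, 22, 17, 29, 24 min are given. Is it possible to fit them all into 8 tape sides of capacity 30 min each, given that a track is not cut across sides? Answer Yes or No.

Yes

A valid assignment using 8 tape sides:
  side 1: 29 = 29
  side 2: 24 = 24
  side 3: 23 = 23
  side 4: 22 + 8 = 30
  side 5: 17 + 11 = 28
  side 6: 17 = 17
  side 7: 16 + 14 = 30
  side 8: 16 = 16
Every load is within 30 min, so 8 tape sides suffice.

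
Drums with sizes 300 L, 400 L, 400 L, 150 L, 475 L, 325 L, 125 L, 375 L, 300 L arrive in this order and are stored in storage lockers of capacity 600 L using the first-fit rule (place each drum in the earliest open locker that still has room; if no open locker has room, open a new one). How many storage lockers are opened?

  300 → locker 1 (new)  [load 300/600]
  400 → locker 2 (new)  [load 400/600]
  400 → locker 3 (new)  [load 400/600]
  150 → locker 1  [load 450/600]
  475 → locker 4 (new)  [load 475/600]
  325 → locker 5 (new)  [load 325/600]
  125 → locker 1  [load 575/600]
  375 → locker 6 (new)  [load 375/600]
  300 → locker 7 (new)  [load 300/600]
7 storage lockers opened.

7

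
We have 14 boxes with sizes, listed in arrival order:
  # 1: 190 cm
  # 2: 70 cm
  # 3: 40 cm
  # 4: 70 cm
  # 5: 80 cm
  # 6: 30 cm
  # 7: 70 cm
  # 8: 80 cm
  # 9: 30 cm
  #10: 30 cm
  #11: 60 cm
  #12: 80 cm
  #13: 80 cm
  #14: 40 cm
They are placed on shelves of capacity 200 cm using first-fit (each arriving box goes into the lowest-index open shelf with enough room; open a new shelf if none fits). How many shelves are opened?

  190 → shelf 1 (new)  [load 190/200]
  70 → shelf 2 (new)  [load 70/200]
  40 → shelf 2  [load 110/200]
  70 → shelf 2  [load 180/200]
  80 → shelf 3 (new)  [load 80/200]
  30 → shelf 3  [load 110/200]
  70 → shelf 3  [load 180/200]
  80 → shelf 4 (new)  [load 80/200]
  30 → shelf 4  [load 110/200]
  30 → shelf 4  [load 140/200]
  60 → shelf 4  [load 200/200]
  80 → shelf 5 (new)  [load 80/200]
  80 → shelf 5  [load 160/200]
  40 → shelf 5  [load 200/200]
5 shelves opened.

5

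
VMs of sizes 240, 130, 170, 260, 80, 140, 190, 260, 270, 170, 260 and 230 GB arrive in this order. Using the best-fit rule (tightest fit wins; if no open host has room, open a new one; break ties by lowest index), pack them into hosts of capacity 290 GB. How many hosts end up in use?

  240 → host 1 (new)  [load 240/290]
  130 → host 2 (new)  [load 130/290]
  170 → host 3 (new)  [load 170/290]
  260 → host 4 (new)  [load 260/290]
  80 → host 3  [load 250/290]
  140 → host 2  [load 270/290]
  190 → host 5 (new)  [load 190/290]
  260 → host 6 (new)  [load 260/290]
  270 → host 7 (new)  [load 270/290]
  170 → host 8 (new)  [load 170/290]
  260 → host 9 (new)  [load 260/290]
  230 → host 10 (new)  [load 230/290]
10 hosts opened.

10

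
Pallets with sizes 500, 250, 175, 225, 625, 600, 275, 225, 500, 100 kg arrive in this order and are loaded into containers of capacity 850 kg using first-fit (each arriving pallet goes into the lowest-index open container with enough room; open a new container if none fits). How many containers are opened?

5

  500 → container 1 (new)  [load 500/850]
  250 → container 1  [load 750/850]
  175 → container 2 (new)  [load 175/850]
  225 → container 2  [load 400/850]
  625 → container 3 (new)  [load 625/850]
  600 → container 4 (new)  [load 600/850]
  275 → container 2  [load 675/850]
  225 → container 3  [load 850/850]
  500 → container 5 (new)  [load 500/850]
  100 → container 1  [load 850/850]
5 containers opened.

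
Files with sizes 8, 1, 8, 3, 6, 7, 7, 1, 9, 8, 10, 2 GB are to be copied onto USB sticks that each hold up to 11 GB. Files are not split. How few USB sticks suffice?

Total = 10 + 9 + 8 + 8 + 8 + 7 + 7 + 6 + 3 + 2 + 1 + 1 = 70 GB.
Lower bound: ⌈70/11⌉ = 7 USB sticks.
Also, 8 files each exceed 11/2 GB, and no two of those can share a USB stick, so at least 8 USB sticks are needed.
A packing using 8 USB sticks:
  USB stick 1: 10 + 1 = 11
  USB stick 2: 9 + 2 = 11
  USB stick 3: 8 + 3 = 11
  USB stick 4: 8 + 1 = 9
  USB stick 5: 8 = 8
  USB stick 6: 7 = 7
  USB stick 7: 7 = 7
  USB stick 8: 6 = 6
This matches the lower bound, so 8 is optimal.

8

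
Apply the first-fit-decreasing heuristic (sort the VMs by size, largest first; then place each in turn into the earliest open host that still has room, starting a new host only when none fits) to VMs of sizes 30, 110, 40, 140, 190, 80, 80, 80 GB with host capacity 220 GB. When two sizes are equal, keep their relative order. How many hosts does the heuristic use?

Sorted descending: 190, 140, 110, 80, 80, 80, 40, 30.
  190 → host 1 (new)  [load 190/220]
  140 → host 2 (new)  [load 140/220]
  110 → host 3 (new)  [load 110/220]
  80 → host 2  [load 220/220]
  80 → host 3  [load 190/220]
  80 → host 4 (new)  [load 80/220]
  40 → host 4  [load 120/220]
  30 → host 1  [load 220/220]
4 hosts opened.

4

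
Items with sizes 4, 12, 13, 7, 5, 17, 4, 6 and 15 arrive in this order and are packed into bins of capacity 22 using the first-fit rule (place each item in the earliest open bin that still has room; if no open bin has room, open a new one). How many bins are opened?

  4 → bin 1 (new)  [load 4/22]
  12 → bin 1  [load 16/22]
  13 → bin 2 (new)  [load 13/22]
  7 → bin 2  [load 20/22]
  5 → bin 1  [load 21/22]
  17 → bin 3 (new)  [load 17/22]
  4 → bin 3  [load 21/22]
  6 → bin 4 (new)  [load 6/22]
  15 → bin 4  [load 21/22]
4 bins opened.

4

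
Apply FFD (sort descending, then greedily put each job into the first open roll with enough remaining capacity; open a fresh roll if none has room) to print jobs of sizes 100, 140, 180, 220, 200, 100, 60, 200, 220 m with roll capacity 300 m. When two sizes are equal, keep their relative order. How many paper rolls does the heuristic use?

Sorted descending: 220, 220, 200, 200, 180, 140, 100, 100, 60.
  220 → roll 1 (new)  [load 220/300]
  220 → roll 2 (new)  [load 220/300]
  200 → roll 3 (new)  [load 200/300]
  200 → roll 4 (new)  [load 200/300]
  180 → roll 5 (new)  [load 180/300]
  140 → roll 6 (new)  [load 140/300]
  100 → roll 3  [load 300/300]
  100 → roll 4  [load 300/300]
  60 → roll 1  [load 280/300]
6 paper rolls opened.

6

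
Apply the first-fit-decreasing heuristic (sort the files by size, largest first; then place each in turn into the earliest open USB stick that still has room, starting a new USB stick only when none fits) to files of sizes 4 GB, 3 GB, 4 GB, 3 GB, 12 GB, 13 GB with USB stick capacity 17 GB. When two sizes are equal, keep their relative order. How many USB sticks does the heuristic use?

3

Sorted descending: 13, 12, 4, 4, 3, 3.
  13 → USB stick 1 (new)  [load 13/17]
  12 → USB stick 2 (new)  [load 12/17]
  4 → USB stick 1  [load 17/17]
  4 → USB stick 2  [load 16/17]
  3 → USB stick 3 (new)  [load 3/17]
  3 → USB stick 3  [load 6/17]
3 USB sticks opened.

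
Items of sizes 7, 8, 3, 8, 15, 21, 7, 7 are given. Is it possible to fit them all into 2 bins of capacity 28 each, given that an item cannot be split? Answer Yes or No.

Total = 76; ⌈76/28⌉ = 3.
At least 3 bins are required, but only 2 are allowed.

No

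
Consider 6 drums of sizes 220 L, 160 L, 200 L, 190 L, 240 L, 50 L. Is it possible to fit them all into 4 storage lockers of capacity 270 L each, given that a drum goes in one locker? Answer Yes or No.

No

Total = 1060 L; ⌈1060/270⌉ = 4.
5 drums each exceed half the capacity and cannot share a locker, forcing at least 5 storage lockers.
At least 5 storage lockers are required, but only 4 are allowed.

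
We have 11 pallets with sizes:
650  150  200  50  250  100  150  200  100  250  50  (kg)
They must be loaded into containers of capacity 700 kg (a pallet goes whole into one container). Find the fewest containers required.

Total = 650 + 250 + 250 + 200 + 200 + 150 + 150 + 100 + 100 + 50 + 50 = 2150 kg.
Lower bound: ⌈2150/700⌉ = 4 containers.
A packing using 4 containers:
  container 1: 650 + 50 = 700
  container 2: 250 + 250 + 200 = 700
  container 3: 200 + 150 + 150 + 100 + 100 = 700
  container 4: 50 = 50
This matches the lower bound, so 4 is optimal.

4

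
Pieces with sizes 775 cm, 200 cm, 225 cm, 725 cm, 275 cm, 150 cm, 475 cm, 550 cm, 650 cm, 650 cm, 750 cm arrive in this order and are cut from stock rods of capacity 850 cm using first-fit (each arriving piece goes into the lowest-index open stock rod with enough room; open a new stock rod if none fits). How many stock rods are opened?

  775 → stock rod 1 (new)  [load 775/850]
  200 → stock rod 2 (new)  [load 200/850]
  225 → stock rod 2  [load 425/850]
  725 → stock rod 3 (new)  [load 725/850]
  275 → stock rod 2  [load 700/850]
  150 → stock rod 2  [load 850/850]
  475 → stock rod 4 (new)  [load 475/850]
  550 → stock rod 5 (new)  [load 550/850]
  650 → stock rod 6 (new)  [load 650/850]
  650 → stock rod 7 (new)  [load 650/850]
  750 → stock rod 8 (new)  [load 750/850]
8 stock rods opened.

8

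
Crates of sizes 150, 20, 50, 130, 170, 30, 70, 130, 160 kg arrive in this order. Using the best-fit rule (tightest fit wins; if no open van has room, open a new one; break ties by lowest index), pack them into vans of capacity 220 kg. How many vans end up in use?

  150 → van 1 (new)  [load 150/220]
  20 → van 1  [load 170/220]
  50 → van 1  [load 220/220]
  130 → van 2 (new)  [load 130/220]
  170 → van 3 (new)  [load 170/220]
  30 → van 3  [load 200/220]
  70 → van 2  [load 200/220]
  130 → van 4 (new)  [load 130/220]
  160 → van 5 (new)  [load 160/220]
5 vans opened.

5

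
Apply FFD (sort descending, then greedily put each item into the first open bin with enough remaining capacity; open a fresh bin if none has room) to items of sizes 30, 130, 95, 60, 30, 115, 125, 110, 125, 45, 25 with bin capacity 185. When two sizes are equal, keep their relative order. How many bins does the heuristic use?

6

Sorted descending: 130, 125, 125, 115, 110, 95, 60, 45, 30, 30, 25.
  130 → bin 1 (new)  [load 130/185]
  125 → bin 2 (new)  [load 125/185]
  125 → bin 3 (new)  [load 125/185]
  115 → bin 4 (new)  [load 115/185]
  110 → bin 5 (new)  [load 110/185]
  95 → bin 6 (new)  [load 95/185]
  60 → bin 2  [load 185/185]
  45 → bin 1  [load 175/185]
  30 → bin 3  [load 155/185]
  30 → bin 3  [load 185/185]
  25 → bin 4  [load 140/185]
6 bins opened.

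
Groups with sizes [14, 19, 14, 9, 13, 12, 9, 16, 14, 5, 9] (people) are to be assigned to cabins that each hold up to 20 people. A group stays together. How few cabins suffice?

Total = 19 + 16 + 14 + 14 + 14 + 13 + 12 + 9 + 9 + 9 + 5 = 134 people.
Lower bound: ⌈134/20⌉ = 7 cabins.
A packing using 9 cabins:
  cabin 1: 19 = 19
  cabin 2: 16 = 16
  cabin 3: 14 + 5 = 19
  cabin 4: 14 = 14
  cabin 5: 14 = 14
  cabin 6: 13 = 13
  cabin 7: 12 = 12
  cabin 8: 9 + 9 = 18
  cabin 9: 9 = 9
No arrangement into 8 cabins stays within capacity, so 9 is optimal.

9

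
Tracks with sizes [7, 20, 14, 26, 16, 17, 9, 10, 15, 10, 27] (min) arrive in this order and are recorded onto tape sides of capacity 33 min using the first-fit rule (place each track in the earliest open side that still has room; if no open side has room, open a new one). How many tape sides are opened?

  7 → side 1 (new)  [load 7/33]
  20 → side 1  [load 27/33]
  14 → side 2 (new)  [load 14/33]
  26 → side 3 (new)  [load 26/33]
  16 → side 2  [load 30/33]
  17 → side 4 (new)  [load 17/33]
  9 → side 4  [load 26/33]
  10 → side 5 (new)  [load 10/33]
  15 → side 5  [load 25/33]
  10 → side 6 (new)  [load 10/33]
  27 → side 7 (new)  [load 27/33]
7 tape sides opened.

7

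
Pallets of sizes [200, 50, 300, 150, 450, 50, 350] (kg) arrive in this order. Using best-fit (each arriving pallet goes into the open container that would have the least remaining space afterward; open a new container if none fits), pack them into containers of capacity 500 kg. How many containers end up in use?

  200 → container 1 (new)  [load 200/500]
  50 → container 1  [load 250/500]
  300 → container 2 (new)  [load 300/500]
  150 → container 2  [load 450/500]
  450 → container 3 (new)  [load 450/500]
  50 → container 2  [load 500/500]
  350 → container 4 (new)  [load 350/500]
4 containers opened.

4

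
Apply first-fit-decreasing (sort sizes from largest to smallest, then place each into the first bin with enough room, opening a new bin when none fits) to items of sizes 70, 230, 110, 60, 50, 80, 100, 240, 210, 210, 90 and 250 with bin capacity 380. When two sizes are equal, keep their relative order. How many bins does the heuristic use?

Sorted descending: 250, 240, 230, 210, 210, 110, 100, 90, 80, 70, 60, 50.
  250 → bin 1 (new)  [load 250/380]
  240 → bin 2 (new)  [load 240/380]
  230 → bin 3 (new)  [load 230/380]
  210 → bin 4 (new)  [load 210/380]
  210 → bin 5 (new)  [load 210/380]
  110 → bin 1  [load 360/380]
  100 → bin 2  [load 340/380]
  90 → bin 3  [load 320/380]
  80 → bin 4  [load 290/380]
  70 → bin 4  [load 360/380]
  60 → bin 3  [load 380/380]
  50 → bin 5  [load 260/380]
5 bins opened.

5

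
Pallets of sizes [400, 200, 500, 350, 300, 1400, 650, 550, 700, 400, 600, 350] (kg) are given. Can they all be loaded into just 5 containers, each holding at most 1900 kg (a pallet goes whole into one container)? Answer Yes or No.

A valid assignment using 4 containers:
  container 1: 1400 + 500 = 1900
  container 2: 700 + 650 + 550 = 1900
  container 3: 600 + 400 + 400 + 350 = 1750
  container 4: 350 + 300 + 200 = 850
That uses only 4 ≤ 5, so 5 containers are enough.

Yes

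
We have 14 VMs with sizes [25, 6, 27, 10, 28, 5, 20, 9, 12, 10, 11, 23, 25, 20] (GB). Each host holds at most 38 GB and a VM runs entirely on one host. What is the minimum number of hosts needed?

7

Total = 28 + 27 + 25 + 25 + 23 + 20 + 20 + 12 + 11 + 10 + 10 + 9 + 6 + 5 = 231 GB.
Lower bound: ⌈231/38⌉ = 7 hosts.
A packing using 7 hosts:
  host 1: 28 + 10 = 38
  host 2: 27 + 11 = 38
  host 3: 25 + 12 = 37
  host 4: 25 + 10 = 35
  host 5: 23 + 9 + 6 = 38
  host 6: 20 + 5 = 25
  host 7: 20 = 20
This matches the lower bound, so 7 is optimal.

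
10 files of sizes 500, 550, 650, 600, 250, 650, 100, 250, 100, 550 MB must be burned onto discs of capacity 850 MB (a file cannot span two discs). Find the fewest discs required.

Total = 650 + 650 + 600 + 550 + 550 + 500 + 250 + 250 + 100 + 100 = 4200 MB.
Lower bound: ⌈4200/850⌉ = 5 discs.
Also, 6 files each exceed 425 MB, and no two of those can share a disc, so at least 6 discs are needed.
A packing using 6 discs:
  disc 1: 650 + 100 + 100 = 850
  disc 2: 650 = 650
  disc 3: 600 + 250 = 850
  disc 4: 550 + 250 = 800
  disc 5: 550 = 550
  disc 6: 500 = 500
This matches the lower bound, so 6 is optimal.

6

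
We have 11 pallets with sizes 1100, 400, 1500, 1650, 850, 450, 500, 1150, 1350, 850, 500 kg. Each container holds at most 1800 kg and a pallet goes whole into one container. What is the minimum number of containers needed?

7

Total = 1650 + 1500 + 1350 + 1150 + 1100 + 850 + 850 + 500 + 500 + 450 + 400 = 10300 kg.
Lower bound: ⌈10300/1800⌉ = 6 containers.
A packing using 7 containers:
  container 1: 1650 = 1650
  container 2: 1500 = 1500
  container 3: 1350 + 450 = 1800
  container 4: 1150 + 500 = 1650
  container 5: 1100 + 500 = 1600
  container 6: 850 + 850 = 1700
  container 7: 400 = 400
No arrangement into 6 containers stays within capacity, so 7 is optimal.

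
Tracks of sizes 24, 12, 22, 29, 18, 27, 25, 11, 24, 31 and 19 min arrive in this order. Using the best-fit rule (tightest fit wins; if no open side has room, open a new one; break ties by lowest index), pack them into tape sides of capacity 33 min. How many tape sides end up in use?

9

  24 → side 1 (new)  [load 24/33]
  12 → side 2 (new)  [load 12/33]
  22 → side 3 (new)  [load 22/33]
  29 → side 4 (new)  [load 29/33]
  18 → side 2  [load 30/33]
  27 → side 5 (new)  [load 27/33]
  25 → side 6 (new)  [load 25/33]
  11 → side 3  [load 33/33]
  24 → side 7 (new)  [load 24/33]
  31 → side 8 (new)  [load 31/33]
  19 → side 9 (new)  [load 19/33]
9 tape sides opened.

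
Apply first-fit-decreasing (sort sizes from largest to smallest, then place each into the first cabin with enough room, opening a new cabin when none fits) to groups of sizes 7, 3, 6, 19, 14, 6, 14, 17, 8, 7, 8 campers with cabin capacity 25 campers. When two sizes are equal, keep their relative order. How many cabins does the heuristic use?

5

Sorted descending: 19, 17, 14, 14, 8, 8, 7, 7, 6, 6, 3.
  19 → cabin 1 (new)  [load 19/25]
  17 → cabin 2 (new)  [load 17/25]
  14 → cabin 3 (new)  [load 14/25]
  14 → cabin 4 (new)  [load 14/25]
  8 → cabin 2  [load 25/25]
  8 → cabin 3  [load 22/25]
  7 → cabin 4  [load 21/25]
  7 → cabin 5 (new)  [load 7/25]
  6 → cabin 1  [load 25/25]
  6 → cabin 5  [load 13/25]
  3 → cabin 3  [load 25/25]
5 cabins opened.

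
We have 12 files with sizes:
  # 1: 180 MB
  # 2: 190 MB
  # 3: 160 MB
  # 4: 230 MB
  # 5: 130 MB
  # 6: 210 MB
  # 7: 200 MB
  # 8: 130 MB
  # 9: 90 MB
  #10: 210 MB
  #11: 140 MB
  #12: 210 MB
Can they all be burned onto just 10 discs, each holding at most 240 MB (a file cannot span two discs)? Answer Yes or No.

No

Total = 2080 MB; ⌈2080/240⌉ = 9.
11 files each exceed half the capacity and cannot share a disc, forcing at least 11 discs.
At least 11 discs are required, but only 10 are allowed.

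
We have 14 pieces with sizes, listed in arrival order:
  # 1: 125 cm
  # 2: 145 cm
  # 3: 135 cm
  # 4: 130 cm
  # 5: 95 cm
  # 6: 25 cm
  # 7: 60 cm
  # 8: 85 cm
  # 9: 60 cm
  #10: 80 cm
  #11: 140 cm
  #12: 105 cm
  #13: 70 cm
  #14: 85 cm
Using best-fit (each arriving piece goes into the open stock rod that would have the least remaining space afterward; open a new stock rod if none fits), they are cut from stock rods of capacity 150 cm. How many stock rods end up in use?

  125 → stock rod 1 (new)  [load 125/150]
  145 → stock rod 2 (new)  [load 145/150]
  135 → stock rod 3 (new)  [load 135/150]
  130 → stock rod 4 (new)  [load 130/150]
  95 → stock rod 5 (new)  [load 95/150]
  25 → stock rod 1  [load 150/150]
  60 → stock rod 6 (new)  [load 60/150]
  85 → stock rod 6  [load 145/150]
  60 → stock rod 7 (new)  [load 60/150]
  80 → stock rod 7  [load 140/150]
  140 → stock rod 8 (new)  [load 140/150]
  105 → stock rod 9 (new)  [load 105/150]
  70 → stock rod 10 (new)  [load 70/150]
  85 → stock rod 11 (new)  [load 85/150]
11 stock rods opened.

11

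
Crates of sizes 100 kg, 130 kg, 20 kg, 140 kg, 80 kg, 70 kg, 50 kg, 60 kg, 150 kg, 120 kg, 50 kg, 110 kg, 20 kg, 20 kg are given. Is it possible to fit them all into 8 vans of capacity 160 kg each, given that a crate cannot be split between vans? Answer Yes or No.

Yes

A valid assignment using 8 vans:
  van 1: 150 = 150
  van 2: 140 + 20 = 160
  van 3: 130 + 20 = 150
  van 4: 120 + 20 = 140
  van 5: 110 + 50 = 160
  van 6: 100 + 60 = 160
  van 7: 80 + 70 = 150
  van 8: 50 = 50
Every load is within 160 kg, so 8 vans suffice.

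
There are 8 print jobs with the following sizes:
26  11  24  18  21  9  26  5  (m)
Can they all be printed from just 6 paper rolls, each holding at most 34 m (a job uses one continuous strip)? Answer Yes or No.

A valid assignment using 5 paper rolls:
  roll 1: 26 + 5 = 31
  roll 2: 26 = 26
  roll 3: 24 + 9 = 33
  roll 4: 21 + 11 = 32
  roll 5: 18 = 18
That uses only 5 ≤ 6, so 6 paper rolls are enough.

Yes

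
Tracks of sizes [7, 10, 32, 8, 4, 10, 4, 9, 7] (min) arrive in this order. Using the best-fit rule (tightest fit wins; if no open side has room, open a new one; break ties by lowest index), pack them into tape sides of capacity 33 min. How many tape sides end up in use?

3

  7 → side 1 (new)  [load 7/33]
  10 → side 1  [load 17/33]
  32 → side 2 (new)  [load 32/33]
  8 → side 1  [load 25/33]
  4 → side 1  [load 29/33]
  10 → side 3 (new)  [load 10/33]
  4 → side 1  [load 33/33]
  9 → side 3  [load 19/33]
  7 → side 3  [load 26/33]
3 tape sides opened.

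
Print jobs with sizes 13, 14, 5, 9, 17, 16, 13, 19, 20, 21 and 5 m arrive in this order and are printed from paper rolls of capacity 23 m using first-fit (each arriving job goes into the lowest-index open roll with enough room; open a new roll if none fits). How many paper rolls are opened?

8

  13 → roll 1 (new)  [load 13/23]
  14 → roll 2 (new)  [load 14/23]
  5 → roll 1  [load 18/23]
  9 → roll 2  [load 23/23]
  17 → roll 3 (new)  [load 17/23]
  16 → roll 4 (new)  [load 16/23]
  13 → roll 5 (new)  [load 13/23]
  19 → roll 6 (new)  [load 19/23]
  20 → roll 7 (new)  [load 20/23]
  21 → roll 8 (new)  [load 21/23]
  5 → roll 1  [load 23/23]
8 paper rolls opened.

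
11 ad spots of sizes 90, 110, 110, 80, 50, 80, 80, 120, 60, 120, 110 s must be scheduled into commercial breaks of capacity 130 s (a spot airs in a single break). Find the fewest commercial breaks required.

Total = 120 + 120 + 110 + 110 + 110 + 90 + 80 + 80 + 80 + 60 + 50 = 1010 s.
Lower bound: ⌈1010/130⌉ = 8 commercial breaks.
Also, 9 ad spots each exceed 65 s, and no two of those can share a break, so at least 9 commercial breaks are needed.
A packing using 10 commercial breaks:
  break 1: 120 = 120
  break 2: 120 = 120
  break 3: 110 = 110
  break 4: 110 = 110
  break 5: 110 = 110
  break 6: 90 = 90
  break 7: 80 + 50 = 130
  break 8: 80 = 80
  break 9: 80 = 80
  break 10: 60 = 60
No arrangement into 9 commercial breaks stays within capacity, so 10 is optimal.

10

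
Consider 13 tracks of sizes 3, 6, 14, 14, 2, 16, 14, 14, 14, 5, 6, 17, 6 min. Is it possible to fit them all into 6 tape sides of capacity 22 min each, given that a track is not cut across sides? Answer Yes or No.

No

Total = 131 min; ⌈131/22⌉ = 6.
7 tracks each exceed half the capacity and cannot share a side, forcing at least 7 tape sides.
At least 7 tape sides are required, but only 6 are allowed.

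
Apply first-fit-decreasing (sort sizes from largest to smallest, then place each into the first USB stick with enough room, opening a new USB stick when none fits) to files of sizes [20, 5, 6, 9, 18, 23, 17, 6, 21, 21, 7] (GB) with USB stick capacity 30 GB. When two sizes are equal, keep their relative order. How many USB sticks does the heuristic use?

Sorted descending: 23, 21, 21, 20, 18, 17, 9, 7, 6, 6, 5.
  23 → USB stick 1 (new)  [load 23/30]
  21 → USB stick 2 (new)  [load 21/30]
  21 → USB stick 3 (new)  [load 21/30]
  20 → USB stick 4 (new)  [load 20/30]
  18 → USB stick 5 (new)  [load 18/30]
  17 → USB stick 6 (new)  [load 17/30]
  9 → USB stick 2  [load 30/30]
  7 → USB stick 1  [load 30/30]
  6 → USB stick 3  [load 27/30]
  6 → USB stick 4  [load 26/30]
  5 → USB stick 5  [load 23/30]
6 USB sticks opened.

6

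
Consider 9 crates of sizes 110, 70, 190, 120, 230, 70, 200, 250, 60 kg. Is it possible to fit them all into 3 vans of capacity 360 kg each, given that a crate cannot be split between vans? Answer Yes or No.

No

Total = 1300 kg; ⌈1300/360⌉ = 4.
At least 4 vans are required, but only 3 are allowed.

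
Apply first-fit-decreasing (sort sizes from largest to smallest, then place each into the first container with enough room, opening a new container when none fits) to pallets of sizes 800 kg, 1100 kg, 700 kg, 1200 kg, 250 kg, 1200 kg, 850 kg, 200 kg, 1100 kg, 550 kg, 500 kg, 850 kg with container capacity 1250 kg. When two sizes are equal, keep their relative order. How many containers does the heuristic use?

9

Sorted descending: 1200, 1200, 1100, 1100, 850, 850, 800, 700, 550, 500, 250, 200.
  1200 → container 1 (new)  [load 1200/1250]
  1200 → container 2 (new)  [load 1200/1250]
  1100 → container 3 (new)  [load 1100/1250]
  1100 → container 4 (new)  [load 1100/1250]
  850 → container 5 (new)  [load 850/1250]
  850 → container 6 (new)  [load 850/1250]
  800 → container 7 (new)  [load 800/1250]
  700 → container 8 (new)  [load 700/1250]
  550 → container 8  [load 1250/1250]
  500 → container 9 (new)  [load 500/1250]
  250 → container 5  [load 1100/1250]
  200 → container 6  [load 1050/1250]
9 containers opened.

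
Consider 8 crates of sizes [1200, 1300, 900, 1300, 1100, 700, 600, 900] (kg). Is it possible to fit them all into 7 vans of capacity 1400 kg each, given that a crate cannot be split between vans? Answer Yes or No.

A valid assignment using 7 vans:
  van 1: 1300 = 1300
  van 2: 1300 = 1300
  van 3: 1200 = 1200
  van 4: 1100 = 1100
  van 5: 900 = 900
  van 6: 900 = 900
  van 7: 700 + 600 = 1300
Every load is within 1400 kg, so 7 vans suffice.

Yes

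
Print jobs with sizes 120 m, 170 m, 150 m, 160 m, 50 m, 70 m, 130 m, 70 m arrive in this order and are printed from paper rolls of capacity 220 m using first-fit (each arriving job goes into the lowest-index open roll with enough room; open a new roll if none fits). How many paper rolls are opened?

5

  120 → roll 1 (new)  [load 120/220]
  170 → roll 2 (new)  [load 170/220]
  150 → roll 3 (new)  [load 150/220]
  160 → roll 4 (new)  [load 160/220]
  50 → roll 1  [load 170/220]
  70 → roll 3  [load 220/220]
  130 → roll 5 (new)  [load 130/220]
  70 → roll 5  [load 200/220]
5 paper rolls opened.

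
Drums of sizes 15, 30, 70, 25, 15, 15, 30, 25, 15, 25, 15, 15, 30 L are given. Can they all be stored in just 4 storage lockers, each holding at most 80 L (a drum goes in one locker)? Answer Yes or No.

No

Total = 325 L; ⌈325/80⌉ = 5.
At least 5 storage lockers are required, but only 4 are allowed.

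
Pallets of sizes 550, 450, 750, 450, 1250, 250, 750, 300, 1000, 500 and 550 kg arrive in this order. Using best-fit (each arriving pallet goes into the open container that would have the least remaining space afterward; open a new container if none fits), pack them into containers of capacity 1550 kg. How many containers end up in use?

  550 → container 1 (new)  [load 550/1550]
  450 → container 1  [load 1000/1550]
  750 → container 2 (new)  [load 750/1550]
  450 → container 1  [load 1450/1550]
  1250 → container 3 (new)  [load 1250/1550]
  250 → container 3  [load 1500/1550]
  750 → container 2  [load 1500/1550]
  300 → container 4 (new)  [load 300/1550]
  1000 → container 4  [load 1300/1550]
  500 → container 5 (new)  [load 500/1550]
  550 → container 5  [load 1050/1550]
5 containers opened.

5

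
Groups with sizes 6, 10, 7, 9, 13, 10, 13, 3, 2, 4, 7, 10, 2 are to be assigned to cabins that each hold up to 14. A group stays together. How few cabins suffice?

Total = 13 + 13 + 10 + 10 + 10 + 9 + 7 + 7 + 6 + 4 + 3 + 2 + 2 = 96.
Lower bound: ⌈96/14⌉ = 7 cabins.
A packing using 8 cabins:
  cabin 1: 13 = 13
  cabin 2: 13 = 13
  cabin 3: 10 + 4 = 14
  cabin 4: 10 + 3 = 13
  cabin 5: 10 + 2 + 2 = 14
  cabin 6: 9 = 9
  cabin 7: 7 + 7 = 14
  cabin 8: 6 = 6
No arrangement into 7 cabins stays within capacity, so 8 is optimal.

8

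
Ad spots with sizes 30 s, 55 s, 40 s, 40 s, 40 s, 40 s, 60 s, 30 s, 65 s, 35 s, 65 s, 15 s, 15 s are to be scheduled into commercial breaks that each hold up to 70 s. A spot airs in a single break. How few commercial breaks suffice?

9

Total = 65 + 65 + 60 + 55 + 40 + 40 + 40 + 40 + 35 + 30 + 30 + 15 + 15 = 530 s.
Lower bound: ⌈530/70⌉ = 8 commercial breaks.
A packing using 9 commercial breaks:
  break 1: 65 = 65
  break 2: 65 = 65
  break 3: 60 = 60
  break 4: 55 + 15 = 70
  break 5: 40 + 30 = 70
  break 6: 40 + 30 = 70
  break 7: 40 + 15 = 55
  break 8: 40 = 40
  break 9: 35 = 35
No arrangement into 8 commercial breaks stays within capacity, so 9 is optimal.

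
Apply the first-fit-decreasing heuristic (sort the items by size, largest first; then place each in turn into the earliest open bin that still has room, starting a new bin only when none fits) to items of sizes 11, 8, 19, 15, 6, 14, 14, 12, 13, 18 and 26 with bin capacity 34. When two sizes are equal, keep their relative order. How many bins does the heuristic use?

Sorted descending: 26, 19, 18, 15, 14, 14, 13, 12, 11, 8, 6.
  26 → bin 1 (new)  [load 26/34]
  19 → bin 2 (new)  [load 19/34]
  18 → bin 3 (new)  [load 18/34]
  15 → bin 2  [load 34/34]
  14 → bin 3  [load 32/34]
  14 → bin 4 (new)  [load 14/34]
  13 → bin 4  [load 27/34]
  12 → bin 5 (new)  [load 12/34]
  11 → bin 5  [load 23/34]
  8 → bin 1  [load 34/34]
  6 → bin 4  [load 33/34]
5 bins opened.

5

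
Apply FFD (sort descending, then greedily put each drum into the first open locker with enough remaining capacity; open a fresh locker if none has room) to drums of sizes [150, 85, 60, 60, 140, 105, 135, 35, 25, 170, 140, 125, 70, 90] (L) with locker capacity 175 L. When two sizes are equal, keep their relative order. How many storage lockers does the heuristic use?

Sorted descending: 170, 150, 140, 140, 135, 125, 105, 90, 85, 70, 60, 60, 35, 25.
  170 → locker 1 (new)  [load 170/175]
  150 → locker 2 (new)  [load 150/175]
  140 → locker 3 (new)  [load 140/175]
  140 → locker 4 (new)  [load 140/175]
  135 → locker 5 (new)  [load 135/175]
  125 → locker 6 (new)  [load 125/175]
  105 → locker 7 (new)  [load 105/175]
  90 → locker 8 (new)  [load 90/175]
  85 → locker 8  [load 175/175]
  70 → locker 7  [load 175/175]
  60 → locker 9 (new)  [load 60/175]
  60 → locker 9  [load 120/175]
  35 → locker 3  [load 175/175]
  25 → locker 2  [load 175/175]
9 storage lockers opened.

9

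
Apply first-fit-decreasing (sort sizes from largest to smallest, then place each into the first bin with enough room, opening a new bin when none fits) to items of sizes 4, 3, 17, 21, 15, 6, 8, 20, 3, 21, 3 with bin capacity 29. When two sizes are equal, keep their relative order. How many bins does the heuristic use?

Sorted descending: 21, 21, 20, 17, 15, 8, 6, 4, 3, 3, 3.
  21 → bin 1 (new)  [load 21/29]
  21 → bin 2 (new)  [load 21/29]
  20 → bin 3 (new)  [load 20/29]
  17 → bin 4 (new)  [load 17/29]
  15 → bin 5 (new)  [load 15/29]
  8 → bin 1  [load 29/29]
  6 → bin 2  [load 27/29]
  4 → bin 3  [load 24/29]
  3 → bin 3  [load 27/29]
  3 → bin 4  [load 20/29]
  3 → bin 4  [load 23/29]
5 bins opened.

5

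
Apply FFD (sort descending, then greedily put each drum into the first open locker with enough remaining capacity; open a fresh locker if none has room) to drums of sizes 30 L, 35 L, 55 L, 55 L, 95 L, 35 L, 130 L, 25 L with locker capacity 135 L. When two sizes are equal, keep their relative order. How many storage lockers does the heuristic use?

Sorted descending: 130, 95, 55, 55, 35, 35, 30, 25.
  130 → locker 1 (new)  [load 130/135]
  95 → locker 2 (new)  [load 95/135]
  55 → locker 3 (new)  [load 55/135]
  55 → locker 3  [load 110/135]
  35 → locker 2  [load 130/135]
  35 → locker 4 (new)  [load 35/135]
  30 → locker 4  [load 65/135]
  25 → locker 3  [load 135/135]
4 storage lockers opened.

4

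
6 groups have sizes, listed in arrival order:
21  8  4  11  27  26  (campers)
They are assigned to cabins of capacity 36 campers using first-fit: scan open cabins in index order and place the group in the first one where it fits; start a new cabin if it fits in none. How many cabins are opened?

  21 → cabin 1 (new)  [load 21/36]
  8 → cabin 1  [load 29/36]
  4 → cabin 1  [load 33/36]
  11 → cabin 2 (new)  [load 11/36]
  27 → cabin 3 (new)  [load 27/36]
  26 → cabin 4 (new)  [load 26/36]
4 cabins opened.

4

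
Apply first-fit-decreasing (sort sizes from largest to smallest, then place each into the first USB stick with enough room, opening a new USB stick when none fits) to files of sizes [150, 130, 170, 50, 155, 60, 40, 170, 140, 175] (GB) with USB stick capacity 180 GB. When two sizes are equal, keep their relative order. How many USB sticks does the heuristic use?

Sorted descending: 175, 170, 170, 155, 150, 140, 130, 60, 50, 40.
  175 → USB stick 1 (new)  [load 175/180]
  170 → USB stick 2 (new)  [load 170/180]
  170 → USB stick 3 (new)  [load 170/180]
  155 → USB stick 4 (new)  [load 155/180]
  150 → USB stick 5 (new)  [load 150/180]
  140 → USB stick 6 (new)  [load 140/180]
  130 → USB stick 7 (new)  [load 130/180]
  60 → USB stick 8 (new)  [load 60/180]
  50 → USB stick 7  [load 180/180]
  40 → USB stick 6  [load 180/180]
8 USB sticks opened.

8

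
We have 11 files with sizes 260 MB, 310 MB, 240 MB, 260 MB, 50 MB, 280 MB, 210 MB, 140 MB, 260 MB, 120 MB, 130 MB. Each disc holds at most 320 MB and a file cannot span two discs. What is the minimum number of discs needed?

9

Total = 310 + 280 + 260 + 260 + 260 + 240 + 210 + 140 + 130 + 120 + 50 = 2260 MB.
Lower bound: ⌈2260/320⌉ = 8 discs.
A packing using 9 discs:
  disc 1: 310 = 310
  disc 2: 280 = 280
  disc 3: 260 + 50 = 310
  disc 4: 260 = 260
  disc 5: 260 = 260
  disc 6: 240 = 240
  disc 7: 210 = 210
  disc 8: 140 + 130 = 270
  disc 9: 120 = 120
No arrangement into 8 discs stays within capacity, so 9 is optimal.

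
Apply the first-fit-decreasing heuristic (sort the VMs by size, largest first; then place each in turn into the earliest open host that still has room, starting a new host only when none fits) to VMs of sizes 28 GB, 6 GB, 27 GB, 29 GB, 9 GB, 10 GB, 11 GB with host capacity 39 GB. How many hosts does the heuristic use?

4

Sorted descending: 29, 28, 27, 11, 10, 9, 6.
  29 → host 1 (new)  [load 29/39]
  28 → host 2 (new)  [load 28/39]
  27 → host 3 (new)  [load 27/39]
  11 → host 2  [load 39/39]
  10 → host 1  [load 39/39]
  9 → host 3  [load 36/39]
  6 → host 4 (new)  [load 6/39]
4 hosts opened.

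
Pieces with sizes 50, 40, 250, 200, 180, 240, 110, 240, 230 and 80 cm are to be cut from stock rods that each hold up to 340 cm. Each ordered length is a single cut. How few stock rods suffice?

6

Total = 250 + 240 + 240 + 230 + 200 + 180 + 110 + 80 + 50 + 40 = 1620 cm.
Lower bound: ⌈1620/340⌉ = 5 stock rods.
Also, 6 pieces each exceed 170 cm, and no two of those can share a stock rod, so at least 6 stock rods are needed.
A packing using 6 stock rods:
  stock rod 1: 250 + 80 = 330
  stock rod 2: 240 + 50 + 40 = 330
  stock rod 3: 240 = 240
  stock rod 4: 230 + 110 = 340
  stock rod 5: 200 = 200
  stock rod 6: 180 = 180
This matches the lower bound, so 6 is optimal.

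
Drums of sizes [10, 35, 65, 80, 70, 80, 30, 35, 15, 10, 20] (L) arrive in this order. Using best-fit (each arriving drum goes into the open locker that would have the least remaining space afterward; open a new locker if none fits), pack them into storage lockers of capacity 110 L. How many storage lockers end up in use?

5

  10 → locker 1 (new)  [load 10/110]
  35 → locker 1  [load 45/110]
  65 → locker 1  [load 110/110]
  80 → locker 2 (new)  [load 80/110]
  70 → locker 3 (new)  [load 70/110]
  80 → locker 4 (new)  [load 80/110]
  30 → locker 2  [load 110/110]
  35 → locker 3  [load 105/110]
  15 → locker 4  [load 95/110]
  10 → locker 4  [load 105/110]
  20 → locker 5 (new)  [load 20/110]
5 storage lockers opened.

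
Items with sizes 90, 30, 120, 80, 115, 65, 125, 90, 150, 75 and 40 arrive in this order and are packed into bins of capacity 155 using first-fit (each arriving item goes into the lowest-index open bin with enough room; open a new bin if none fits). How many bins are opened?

8

  90 → bin 1 (new)  [load 90/155]
  30 → bin 1  [load 120/155]
  120 → bin 2 (new)  [load 120/155]
  80 → bin 3 (new)  [load 80/155]
  115 → bin 4 (new)  [load 115/155]
  65 → bin 3  [load 145/155]
  125 → bin 5 (new)  [load 125/155]
  90 → bin 6 (new)  [load 90/155]
  150 → bin 7 (new)  [load 150/155]
  75 → bin 8 (new)  [load 75/155]
  40 → bin 4  [load 155/155]
8 bins opened.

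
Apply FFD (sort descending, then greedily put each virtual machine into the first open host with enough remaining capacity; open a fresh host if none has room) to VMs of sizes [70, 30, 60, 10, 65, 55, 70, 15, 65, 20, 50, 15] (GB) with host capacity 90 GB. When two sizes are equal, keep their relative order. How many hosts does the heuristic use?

7

Sorted descending: 70, 70, 65, 65, 60, 55, 50, 30, 20, 15, 15, 10.
  70 → host 1 (new)  [load 70/90]
  70 → host 2 (new)  [load 70/90]
  65 → host 3 (new)  [load 65/90]
  65 → host 4 (new)  [load 65/90]
  60 → host 5 (new)  [load 60/90]
  55 → host 6 (new)  [load 55/90]
  50 → host 7 (new)  [load 50/90]
  30 → host 5  [load 90/90]
  20 → host 1  [load 90/90]
  15 → host 2  [load 85/90]
  15 → host 3  [load 80/90]
  10 → host 3  [load 90/90]
7 hosts opened.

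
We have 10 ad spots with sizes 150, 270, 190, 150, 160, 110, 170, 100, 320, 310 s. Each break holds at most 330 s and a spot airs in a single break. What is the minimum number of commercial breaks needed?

7

Total = 320 + 310 + 270 + 190 + 170 + 160 + 150 + 150 + 110 + 100 = 1930 s.
Lower bound: ⌈1930/330⌉ = 6 commercial breaks.
A packing using 7 commercial breaks:
  break 1: 320 = 320
  break 2: 310 = 310
  break 3: 270 = 270
  break 4: 190 + 110 = 300
  break 5: 170 + 160 = 330
  break 6: 150 + 150 = 300
  break 7: 100 = 100
No arrangement into 6 commercial breaks stays within capacity, so 7 is optimal.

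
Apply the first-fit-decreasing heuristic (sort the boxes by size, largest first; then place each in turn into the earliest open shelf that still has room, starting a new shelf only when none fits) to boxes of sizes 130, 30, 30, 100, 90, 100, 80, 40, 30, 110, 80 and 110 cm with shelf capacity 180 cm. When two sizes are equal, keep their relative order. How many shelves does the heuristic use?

6

Sorted descending: 130, 110, 110, 100, 100, 90, 80, 80, 40, 30, 30, 30.
  130 → shelf 1 (new)  [load 130/180]
  110 → shelf 2 (new)  [load 110/180]
  110 → shelf 3 (new)  [load 110/180]
  100 → shelf 4 (new)  [load 100/180]
  100 → shelf 5 (new)  [load 100/180]
  90 → shelf 6 (new)  [load 90/180]
  80 → shelf 4  [load 180/180]
  80 → shelf 5  [load 180/180]
  40 → shelf 1  [load 170/180]
  30 → shelf 2  [load 140/180]
  30 → shelf 2  [load 170/180]
  30 → shelf 3  [load 140/180]
6 shelves opened.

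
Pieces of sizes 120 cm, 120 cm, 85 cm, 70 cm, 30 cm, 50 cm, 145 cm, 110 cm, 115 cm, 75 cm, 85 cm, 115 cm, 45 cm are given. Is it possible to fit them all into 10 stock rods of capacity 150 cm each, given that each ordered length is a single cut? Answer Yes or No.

Yes

A valid assignment using 9 stock rods:
  stock rod 1: 145 = 145
  stock rod 2: 120 + 30 = 150
  stock rod 3: 120 = 120
  stock rod 4: 115 = 115
  stock rod 5: 115 = 115
  stock rod 6: 110 = 110
  stock rod 7: 85 + 50 = 135
  stock rod 8: 85 + 45 = 130
  stock rod 9: 75 + 70 = 145
That uses only 9 ≤ 10, so 10 stock rods are enough.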